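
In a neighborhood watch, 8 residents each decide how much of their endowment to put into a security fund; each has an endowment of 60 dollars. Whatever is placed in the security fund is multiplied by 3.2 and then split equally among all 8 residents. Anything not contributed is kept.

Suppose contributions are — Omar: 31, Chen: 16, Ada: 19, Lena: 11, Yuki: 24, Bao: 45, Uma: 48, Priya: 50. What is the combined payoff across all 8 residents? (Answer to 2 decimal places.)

Total contributed: 31 + 16 + 19 + 11 + 24 + 45 + 48 + 50 = 244; total kept: 8 × 60 − 244 = 236.
The security fund pays out 3.2 × 244 = 780.80 in aggregate.
Group total = 236 + 780.80 = 1016.80.

1016.80 dollars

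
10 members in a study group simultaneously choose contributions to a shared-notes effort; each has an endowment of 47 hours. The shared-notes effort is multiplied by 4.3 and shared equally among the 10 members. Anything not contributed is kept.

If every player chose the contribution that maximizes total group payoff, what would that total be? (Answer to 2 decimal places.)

Each contributed unit returns 4.300 to the group as a whole (0.4300 to each of 10 players), which exceeds 1, so the social optimum is full contribution: group total = 4.300 × 470 = 2021.00.

2021.00 hours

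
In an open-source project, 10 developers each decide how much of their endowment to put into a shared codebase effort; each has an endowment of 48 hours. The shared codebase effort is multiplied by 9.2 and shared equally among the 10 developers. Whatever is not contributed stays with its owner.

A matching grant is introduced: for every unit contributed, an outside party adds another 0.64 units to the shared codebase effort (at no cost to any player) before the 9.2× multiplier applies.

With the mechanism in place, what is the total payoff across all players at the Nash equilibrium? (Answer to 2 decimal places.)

7242.24 hours

The effective private return per unit is now 9.2 × 1.64 / 10 = 1.5088 > 1, so every player's dominant strategy flips to full contribution.
So the Nash equilibrium is full contribution by all 10; the group earns 9.2 × 1.64 × 480 = 7242.24.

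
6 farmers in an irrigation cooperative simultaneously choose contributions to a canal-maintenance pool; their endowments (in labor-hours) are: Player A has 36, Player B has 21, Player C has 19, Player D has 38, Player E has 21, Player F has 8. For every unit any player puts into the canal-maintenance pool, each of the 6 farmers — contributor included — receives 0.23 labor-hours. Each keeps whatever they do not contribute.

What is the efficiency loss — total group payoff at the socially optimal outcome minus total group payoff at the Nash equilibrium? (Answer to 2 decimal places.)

54.34 labor-hours

The private return per contributed unit is 0.23 < 1 for everyone, so the Nash equilibrium is zero contribution and the group total is Σ E_j = 36 + 21 + 19 + 38 + 21 + 8 = 143.
Each contributed unit returns 1.380 to the group, so the social optimum is full contribution by everyone: group total = 1.380 × 143 = 197.34.
Efficiency loss = (1.380 − 1) × 143 = 54.34.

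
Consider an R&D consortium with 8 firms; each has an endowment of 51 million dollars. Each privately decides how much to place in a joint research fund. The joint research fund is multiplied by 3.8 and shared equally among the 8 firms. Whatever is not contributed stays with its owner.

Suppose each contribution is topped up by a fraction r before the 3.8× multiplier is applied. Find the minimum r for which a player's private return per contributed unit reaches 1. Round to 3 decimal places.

1.105

With matching at rate r, one contributed unit becomes (1 + r) in the joint research fund and returns 3.8 × (1 + r) / 8 to the contributor.
Setting this equal to 1: 1 + r = 8/3.8 = 2.1053.
So the minimum matching rate is r = 2.1053 − 1 = 1.105.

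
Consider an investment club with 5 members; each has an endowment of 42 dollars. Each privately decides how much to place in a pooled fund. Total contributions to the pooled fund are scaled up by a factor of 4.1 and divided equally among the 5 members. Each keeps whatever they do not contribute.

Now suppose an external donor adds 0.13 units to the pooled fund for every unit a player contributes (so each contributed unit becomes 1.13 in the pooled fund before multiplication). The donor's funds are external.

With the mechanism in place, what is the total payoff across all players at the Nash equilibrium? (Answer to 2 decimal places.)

Even with the mechanism, each unit contributed returns only 4.1 × 1.13 / 5 = 0.9266 per unit of net cost, so contributing nothing is still dominant.
Everyone keeps their endowment and the group total is 5 × 42 = 210.

210.00 dollars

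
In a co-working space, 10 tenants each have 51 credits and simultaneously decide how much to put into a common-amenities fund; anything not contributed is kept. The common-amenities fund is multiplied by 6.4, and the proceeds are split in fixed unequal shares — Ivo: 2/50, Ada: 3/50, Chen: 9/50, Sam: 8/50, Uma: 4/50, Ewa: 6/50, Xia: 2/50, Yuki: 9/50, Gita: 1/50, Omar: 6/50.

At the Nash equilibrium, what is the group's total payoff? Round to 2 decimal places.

1336.20 credits

For player j, contributing a unit is worthwhile iff 6.4 × (j's share) ≥ 1, i.e. iff j's share is at least 0.1563.
Chen, Sam and Yuki are above the threshold, contributing 51 each; the remaining 7 contribute 0. Total contributed: 153.
The common-amenities fund pays out 6.4 × 153 = 979.20 in total (split across the unequal shares, but the aggregate is all that matters for the group sum).
The 7 free-riders keep 51 each, adding 357. Group total = 357 + 979.20 = 1336.20.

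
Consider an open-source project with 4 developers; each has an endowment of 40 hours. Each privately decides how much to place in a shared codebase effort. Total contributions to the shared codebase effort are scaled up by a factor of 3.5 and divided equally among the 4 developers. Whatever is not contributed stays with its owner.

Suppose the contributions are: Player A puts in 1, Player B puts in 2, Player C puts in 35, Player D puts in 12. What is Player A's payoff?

82.75 hours

Total contributed: 1 + 2 + 35 + 12 = 50.
Each receives 3.5 × 50 / 4 = 43.75 from the shared codebase effort.
Player A keeps 40 − 1 = 39, so Player A's payoff is 39 + 43.75 = 82.75.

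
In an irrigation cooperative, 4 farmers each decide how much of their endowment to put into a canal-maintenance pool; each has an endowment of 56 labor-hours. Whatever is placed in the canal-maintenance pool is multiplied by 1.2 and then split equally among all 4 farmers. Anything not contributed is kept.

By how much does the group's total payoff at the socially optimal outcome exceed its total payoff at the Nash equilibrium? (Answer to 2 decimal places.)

Each contributed unit returns 1.2/4 = 0.3000 to its contributor — below 1 — so contributing 0 is dominant for every player. At the Nash equilibrium everyone keeps their 56, and the group total is 4 × 56 = 224.
Each contributed unit returns 1.200 to the group as a whole (0.3000 to each of 4 players), which exceeds 1, so the social optimum is full contribution: group total = 1.200 × 224 = 268.80.
Efficiency loss = 268.80 − 224 = 44.80.

44.80 labor-hours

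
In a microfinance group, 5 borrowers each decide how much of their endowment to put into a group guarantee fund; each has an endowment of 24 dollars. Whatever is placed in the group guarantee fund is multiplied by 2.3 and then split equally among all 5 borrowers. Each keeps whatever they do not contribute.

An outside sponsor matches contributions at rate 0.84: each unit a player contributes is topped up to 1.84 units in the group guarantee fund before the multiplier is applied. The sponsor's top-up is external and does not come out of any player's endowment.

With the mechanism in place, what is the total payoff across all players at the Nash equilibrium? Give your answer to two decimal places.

120.00 dollars

Even with the mechanism, each unit contributed returns only 2.3 × 1.84 / 5 = 0.8464 per unit of net cost, so contributing nothing is still dominant.
Everyone keeps their endowment and the group total is 5 × 24 = 120.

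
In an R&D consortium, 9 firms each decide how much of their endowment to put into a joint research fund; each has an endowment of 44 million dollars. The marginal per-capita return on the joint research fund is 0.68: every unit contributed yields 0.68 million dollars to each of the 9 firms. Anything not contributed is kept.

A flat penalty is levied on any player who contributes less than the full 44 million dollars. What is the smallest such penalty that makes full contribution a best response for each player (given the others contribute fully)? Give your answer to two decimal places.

14.08 million dollars

Given the others contribute fully, the best deviation is to contribute 0 (any partial contribution still incurs the fine and gives up units whose private return 0.68 is below 1).
Deviating from 44 to 0 saves 44 million dollars but forfeits the deviator's share of the drop in the joint research fund: 0.68 × 44 = 29.92.
So the deviation gain is 44 − 29.92 = 14.08, and the fine must be at least 14.08 million dollars to wipe it out.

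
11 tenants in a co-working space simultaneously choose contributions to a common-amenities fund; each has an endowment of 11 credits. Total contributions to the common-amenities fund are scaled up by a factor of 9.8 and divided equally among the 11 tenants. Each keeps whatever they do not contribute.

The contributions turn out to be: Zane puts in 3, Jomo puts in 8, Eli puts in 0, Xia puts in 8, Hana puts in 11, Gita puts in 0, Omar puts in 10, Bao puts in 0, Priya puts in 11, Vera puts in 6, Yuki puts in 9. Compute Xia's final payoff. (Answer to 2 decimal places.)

61.80 credits

Total contributed: 3 + 8 + 0 + 8 + 11 + 0 + 10 + 0 + 11 + 6 + 9 = 66.
Each receives 9.8 × 66 / 11 = 58.80 from the common-amenities fund.
Xia keeps 11 − 8 = 3, so Xia's payoff is 3 + 58.80 = 61.80.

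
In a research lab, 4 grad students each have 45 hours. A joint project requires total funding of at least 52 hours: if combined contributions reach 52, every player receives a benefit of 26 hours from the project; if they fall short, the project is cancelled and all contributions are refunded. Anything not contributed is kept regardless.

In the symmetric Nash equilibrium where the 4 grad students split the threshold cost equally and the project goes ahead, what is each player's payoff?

58 hours

Equal share of the threshold: 52/4 = 13.
At this profile no one gains by cutting their contribution: any cut drops the total below 52, the project is cancelled, contributions are refunded, and the deviator ends with 45, which is less than 45 − 13 + 26 = 58. Contributing more than 13 just wastes the excess. So contributing exactly 13 is a best response.
Each player's payoff: 45 − 13 + 26 = 58.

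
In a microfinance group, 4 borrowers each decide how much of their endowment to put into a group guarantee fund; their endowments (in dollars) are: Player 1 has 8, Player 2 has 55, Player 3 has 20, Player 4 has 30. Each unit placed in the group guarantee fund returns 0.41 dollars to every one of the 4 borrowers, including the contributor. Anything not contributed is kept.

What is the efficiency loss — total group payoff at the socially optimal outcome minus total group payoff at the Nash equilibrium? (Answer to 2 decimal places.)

The private return per contributed unit is 0.41 < 1 for everyone, so the Nash equilibrium is zero contribution and the group total is Σ E_j = 8 + 55 + 20 + 30 = 113.
Each contributed unit returns 1.640 to the group, so the social optimum is full contribution by everyone: group total = 1.640 × 113 = 185.32.
Efficiency loss = (1.640 − 1) × 113 = 72.32.

72.32 dollars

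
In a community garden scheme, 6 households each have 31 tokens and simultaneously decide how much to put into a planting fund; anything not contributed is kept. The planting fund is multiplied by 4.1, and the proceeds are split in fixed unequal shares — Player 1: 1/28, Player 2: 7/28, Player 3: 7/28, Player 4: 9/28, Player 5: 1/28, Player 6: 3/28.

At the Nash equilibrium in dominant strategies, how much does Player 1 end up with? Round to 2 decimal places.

A player with share s gets back 4.1·s per unit contributed, so full contribution is dominant for anyone with s > 1/4.1 = 0.2439 and zero contribution is dominant for anyone below.
Player 2, Player 3 and Player 4 are above the threshold, contributing 31 each; the remaining 3 contribute 0. Total contributed: 93.
Player 1 keeps 31 and receives 4.1 × 93 × 1/28 = 13.62 from the planting fund, for a payoff of 44.62.

44.62 tokens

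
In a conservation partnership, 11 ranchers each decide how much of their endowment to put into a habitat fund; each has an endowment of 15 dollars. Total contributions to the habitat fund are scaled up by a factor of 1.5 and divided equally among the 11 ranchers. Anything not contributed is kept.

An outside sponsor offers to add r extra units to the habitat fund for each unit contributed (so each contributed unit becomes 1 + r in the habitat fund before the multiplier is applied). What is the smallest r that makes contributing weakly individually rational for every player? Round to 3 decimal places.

With matching at rate r, one contributed unit becomes (1 + r) in the habitat fund and returns 1.5 × (1 + r) / 11 to the contributor.
Setting this equal to 1: 1 + r = 11/1.5 = 7.3333.
So the minimum matching rate is r = 7.3333 − 1 = 6.333.

6.333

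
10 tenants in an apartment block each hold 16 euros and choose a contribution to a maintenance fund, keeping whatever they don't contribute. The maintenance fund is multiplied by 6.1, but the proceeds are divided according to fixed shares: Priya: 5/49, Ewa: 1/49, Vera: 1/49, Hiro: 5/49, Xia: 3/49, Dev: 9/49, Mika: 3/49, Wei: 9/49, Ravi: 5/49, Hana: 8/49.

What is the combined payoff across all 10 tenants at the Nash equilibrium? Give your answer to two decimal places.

A player with share s gets back 6.1·s per unit contributed, so full contribution is dominant for anyone with s > 1/6.1 = 0.1639 and zero contribution is dominant for anyone below.
Dev and Wei are above the threshold, contributing 16 each; the remaining 8 contribute 0. Total contributed: 32.
The maintenance fund pays out 6.1 × 32 = 195.20 in total (split across the unequal shares, but the aggregate is all that matters for the group sum).
The 8 free-riders keep 16 each, adding 128. Group total = 128 + 195.20 = 323.20.

323.20 euros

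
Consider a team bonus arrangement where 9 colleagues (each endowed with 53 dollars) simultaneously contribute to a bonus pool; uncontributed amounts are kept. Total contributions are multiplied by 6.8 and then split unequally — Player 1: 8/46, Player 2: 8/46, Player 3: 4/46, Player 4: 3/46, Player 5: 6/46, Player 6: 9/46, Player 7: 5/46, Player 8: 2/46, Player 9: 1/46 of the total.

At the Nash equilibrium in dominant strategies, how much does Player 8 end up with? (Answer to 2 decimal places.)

100.01 dollars

Player j's private return per contributed unit is 6.8 × (j's share). Contributing is weakly dominant for j when that share is at least 1/6.8 = 0.1471, and contributing 0 is dominant otherwise.
The shares above 0.1471 belong to Player 1, Player 2 and Player 6, contributing 53 each; the remaining 6 contribute 0. Total contributed: 159.
Player 8 keeps 53 and receives 6.8 × 159 × 2/46 = 47.01 from the bonus pool, for a payoff of 100.01.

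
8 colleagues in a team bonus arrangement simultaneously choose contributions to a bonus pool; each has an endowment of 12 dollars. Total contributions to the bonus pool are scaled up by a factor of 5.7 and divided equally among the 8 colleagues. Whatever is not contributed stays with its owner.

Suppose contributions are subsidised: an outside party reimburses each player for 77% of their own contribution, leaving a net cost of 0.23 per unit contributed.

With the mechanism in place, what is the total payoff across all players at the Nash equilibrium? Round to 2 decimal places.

The effective private return per unit is now (5.7/8) / 0.23 = 3.0978 > 1, so every player's dominant strategy flips to full contribution.
So the Nash equilibrium is full contribution by all 8; the group earns 8 × (12 × 0.77 + 5.7 × 12) = 621.12.

621.12 dollars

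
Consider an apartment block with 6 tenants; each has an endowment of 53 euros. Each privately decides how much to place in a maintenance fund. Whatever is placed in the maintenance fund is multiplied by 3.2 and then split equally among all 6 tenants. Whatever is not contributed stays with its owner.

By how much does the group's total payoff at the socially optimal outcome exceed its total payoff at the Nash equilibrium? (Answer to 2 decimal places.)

Each contributed unit returns 3.2/6 = 0.5333 to its contributor — below 1 — so contributing 0 is dominant for every player. At the Nash equilibrium everyone keeps their 53, and the group total is 6 × 53 = 318.
Each contributed unit returns 3.200 to the group as a whole (0.5333 to each of 6 players), which exceeds 1, so the social optimum is full contribution: group total = 3.200 × 318 = 1017.60.
Efficiency loss = 1017.60 − 318 = 699.60.

699.60 euros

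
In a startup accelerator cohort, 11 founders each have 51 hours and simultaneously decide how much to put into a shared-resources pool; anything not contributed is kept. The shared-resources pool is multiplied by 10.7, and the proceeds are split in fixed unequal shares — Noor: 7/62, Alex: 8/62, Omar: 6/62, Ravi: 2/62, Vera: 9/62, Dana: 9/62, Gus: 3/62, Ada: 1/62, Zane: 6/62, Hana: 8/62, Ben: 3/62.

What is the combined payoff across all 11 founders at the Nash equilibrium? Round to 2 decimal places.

For player j, contributing a unit is worthwhile iff 10.7 × (j's share) ≥ 1, i.e. iff j's share is at least 0.0935.
Noor, Alex, Omar, Vera, Dana, Zane and Hana clear that bar, contributing 51 each; the remaining 4 contribute 0. Total contributed: 357.
The shared-resources pool pays out 10.7 × 357 = 3819.90 in total (split across the unequal shares, but the aggregate is all that matters for the group sum).
The 4 free-riders keep 51 each, adding 204. Group total = 204 + 3819.90 = 4023.90.

4023.90 hours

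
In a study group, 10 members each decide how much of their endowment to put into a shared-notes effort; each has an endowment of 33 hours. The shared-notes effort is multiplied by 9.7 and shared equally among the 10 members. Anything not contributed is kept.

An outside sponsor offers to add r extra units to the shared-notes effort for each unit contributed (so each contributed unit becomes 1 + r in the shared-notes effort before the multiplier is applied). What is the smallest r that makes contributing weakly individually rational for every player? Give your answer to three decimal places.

0.031

With matching at rate r, one contributed unit becomes (1 + r) in the shared-notes effort and returns 9.7 × (1 + r) / 10 to the contributor.
Setting this equal to 1: 1 + r = 10/9.7 = 1.0309.
So the minimum matching rate is r = 1.0309 − 1 = 0.031.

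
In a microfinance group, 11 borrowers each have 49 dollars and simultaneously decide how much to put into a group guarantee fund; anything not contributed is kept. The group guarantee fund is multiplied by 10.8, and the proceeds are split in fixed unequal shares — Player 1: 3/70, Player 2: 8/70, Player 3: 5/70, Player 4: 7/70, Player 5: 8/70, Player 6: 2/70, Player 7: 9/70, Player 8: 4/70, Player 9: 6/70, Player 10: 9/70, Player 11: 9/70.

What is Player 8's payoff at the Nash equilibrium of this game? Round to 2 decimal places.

For player j, contributing a unit is worthwhile iff 10.8 × (j's share) ≥ 1, i.e. iff j's share is at least 0.0926.
The shares above 0.0926 belong to Player 2, Player 4, Player 5, Player 7, Player 10 and Player 11, contributing 49 each; the remaining 5 contribute 0. Total contributed: 294.
Player 8 keeps 49 and receives 10.8 × 294 × 4/70 = 181.44 from the group guarantee fund, for a payoff of 230.44.

230.44 dollars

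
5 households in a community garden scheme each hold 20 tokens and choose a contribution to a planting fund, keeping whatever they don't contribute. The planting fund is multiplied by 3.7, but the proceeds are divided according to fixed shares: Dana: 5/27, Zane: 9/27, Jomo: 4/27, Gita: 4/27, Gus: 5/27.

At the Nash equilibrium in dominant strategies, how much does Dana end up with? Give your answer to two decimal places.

Player j's private return per contributed unit is 3.7 × (j's share). Contributing is weakly dominant for j when that share is at least 1/3.7 = 0.2703, and contributing 0 is dominant otherwise.
Only Zane (9/27) clears that bar, contributing 20; the remaining 4 contribute 0. Total contributed: 20.
Dana keeps 20 and receives 3.7 × 20 × 5/27 = 13.70 from the planting fund, for a payoff of 33.70.

33.70 tokens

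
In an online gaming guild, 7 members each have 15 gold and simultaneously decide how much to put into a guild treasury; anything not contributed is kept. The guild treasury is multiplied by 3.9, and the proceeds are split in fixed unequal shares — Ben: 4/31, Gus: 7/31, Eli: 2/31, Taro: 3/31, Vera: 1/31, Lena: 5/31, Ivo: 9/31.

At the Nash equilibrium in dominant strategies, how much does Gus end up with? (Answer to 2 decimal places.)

For player j, contributing a unit is worthwhile iff 3.9 × (j's share) ≥ 1, i.e. iff j's share is at least 0.2564.
Only Ivo (9/31) clears that bar, contributing 15; the remaining 6 contribute 0. Total contributed: 15.
Gus keeps 15 and receives 3.9 × 15 × 7/31 = 13.21 from the guild treasury, for a payoff of 28.21.

28.21 gold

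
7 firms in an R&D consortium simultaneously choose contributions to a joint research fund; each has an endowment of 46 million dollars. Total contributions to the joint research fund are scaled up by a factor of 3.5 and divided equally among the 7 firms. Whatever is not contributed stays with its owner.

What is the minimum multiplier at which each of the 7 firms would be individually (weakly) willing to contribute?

A contributed unit returns (multiplier)/7 to its contributor.
This reaches 1 exactly when the multiplier is 7.

7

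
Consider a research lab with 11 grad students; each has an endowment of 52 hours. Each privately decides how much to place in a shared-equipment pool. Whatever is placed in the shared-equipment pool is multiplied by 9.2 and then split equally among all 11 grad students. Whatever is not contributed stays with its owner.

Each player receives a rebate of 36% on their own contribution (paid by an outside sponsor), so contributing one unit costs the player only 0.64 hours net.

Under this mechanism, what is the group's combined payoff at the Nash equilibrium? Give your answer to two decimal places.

With the mechanism, a contributed unit returns (9.2/11) / 0.64 = 1.3068 per unit of net cost to the contributor — now above 1 — so contributing fully is weakly dominant for every player.
At the Nash equilibrium everyone contributes 52. Group total payoff = 11 × (52 × 0.36 + 9.2 × 52) = 5468.32.

5468.32 hours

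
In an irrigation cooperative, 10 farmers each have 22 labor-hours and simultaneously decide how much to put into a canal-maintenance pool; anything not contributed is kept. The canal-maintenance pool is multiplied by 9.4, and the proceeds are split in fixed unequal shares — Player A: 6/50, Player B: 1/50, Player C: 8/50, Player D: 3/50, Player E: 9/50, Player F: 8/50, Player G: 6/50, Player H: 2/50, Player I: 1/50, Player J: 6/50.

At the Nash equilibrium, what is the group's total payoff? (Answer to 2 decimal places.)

Player j's private return per contributed unit is 9.4 × (j's share). Contributing is weakly dominant for j when that share is at least 1/9.4 = 0.1064, and contributing 0 is dominant otherwise.
Player A, Player C, Player E, Player F, Player G and Player J clear that bar, contributing 22 each; the remaining 4 contribute 0. Total contributed: 132.
The canal-maintenance pool pays out 9.4 × 132 = 1240.80 in total (split across the unequal shares, but the aggregate is all that matters for the group sum).
The 4 free-riders keep 22 each, adding 88. Group total = 88 + 1240.80 = 1328.80.

1328.80 labor-hours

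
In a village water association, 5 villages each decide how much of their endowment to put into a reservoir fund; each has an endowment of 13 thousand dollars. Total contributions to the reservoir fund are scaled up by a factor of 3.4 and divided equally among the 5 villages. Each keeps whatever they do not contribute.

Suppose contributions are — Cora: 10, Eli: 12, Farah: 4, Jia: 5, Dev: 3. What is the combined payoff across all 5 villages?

146.60 thousand dollars

Total contributed: 10 + 12 + 4 + 5 + 3 = 34; total kept: 5 × 13 − 34 = 31.
The reservoir fund pays out 3.4 × 34 = 115.60 in aggregate.
Group total = 31 + 115.60 = 146.60.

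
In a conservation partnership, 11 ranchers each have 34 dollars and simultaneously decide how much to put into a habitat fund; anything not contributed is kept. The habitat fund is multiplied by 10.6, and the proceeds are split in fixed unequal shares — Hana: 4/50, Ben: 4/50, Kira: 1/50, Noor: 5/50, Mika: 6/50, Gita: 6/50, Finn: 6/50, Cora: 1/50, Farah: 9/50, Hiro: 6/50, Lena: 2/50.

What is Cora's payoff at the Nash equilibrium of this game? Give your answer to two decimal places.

Each unit j contributes comes back to j as 10.6 × (j's share), so j prefers to contribute only if that share exceeds 1/10.6 = 0.0943; otherwise keeping the unit dominates.
Noor, Mika, Gita, Finn, Farah and Hiro clear that bar, contributing 34 each; the remaining 5 contribute 0. Total contributed: 204.
Cora keeps 34 and receives 10.6 × 204 × 1/50 = 43.25 from the habitat fund, for a payoff of 77.25.

77.25 dollars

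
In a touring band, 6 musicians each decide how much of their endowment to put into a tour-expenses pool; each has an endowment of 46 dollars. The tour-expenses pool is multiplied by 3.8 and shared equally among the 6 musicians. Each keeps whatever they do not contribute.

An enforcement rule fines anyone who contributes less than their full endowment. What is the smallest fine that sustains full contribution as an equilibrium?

16.87 dollars

Given the others contribute fully, the best deviation is to contribute 0 (any partial contribution still incurs the fine and gives up units whose private return 0.6333 is below 1).
Deviating from 46 to 0 saves 46 dollars but forfeits the deviator's share of the drop in the tour-expenses pool: 3.8/6 × 46 = 29.13.
So the deviation gain is 46 − 29.13 = 16.87, and the fine must be at least 16.87 dollars to wipe it out.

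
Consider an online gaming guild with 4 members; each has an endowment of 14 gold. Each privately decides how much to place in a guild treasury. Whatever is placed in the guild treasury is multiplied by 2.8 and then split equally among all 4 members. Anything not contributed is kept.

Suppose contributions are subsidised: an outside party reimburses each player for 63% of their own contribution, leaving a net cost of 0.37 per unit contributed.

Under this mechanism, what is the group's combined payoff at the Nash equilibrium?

Under the mechanism each unit contributed yields (2.8/4) / 0.37 = 1.8919 back to its contributor per unit of net cost, which exceeds 1, making full contribution the dominant choice for everyone.
So the Nash equilibrium is full contribution by all 4; the group earns 4 × (14 × 0.63 + 2.8 × 14) = 192.08.

192.08 gold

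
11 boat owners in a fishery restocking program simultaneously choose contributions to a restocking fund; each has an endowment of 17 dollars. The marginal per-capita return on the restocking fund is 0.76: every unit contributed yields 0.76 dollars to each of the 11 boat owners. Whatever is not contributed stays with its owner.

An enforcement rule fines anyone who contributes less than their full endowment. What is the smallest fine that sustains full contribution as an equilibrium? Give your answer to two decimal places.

Given the others contribute fully, the best deviation is to contribute 0 (any partial contribution still incurs the fine and gives up units whose private return 0.76 is below 1).
Deviating from 17 to 0 saves 17 dollars but forfeits the deviator's share of the drop in the restocking fund: 0.76 × 17 = 12.92.
So the deviation gain is 17 − 12.92 = 4.08, and the fine must be at least 4.08 dollars to wipe it out.

4.08 dollars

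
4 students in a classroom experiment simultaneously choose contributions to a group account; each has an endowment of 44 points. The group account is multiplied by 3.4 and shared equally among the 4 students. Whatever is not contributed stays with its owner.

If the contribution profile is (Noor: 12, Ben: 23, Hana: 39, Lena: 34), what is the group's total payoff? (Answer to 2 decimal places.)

Total contributed: 12 + 23 + 39 + 34 = 108; total kept: 4 × 44 − 108 = 68.
The group account pays out 3.4 × 108 = 367.20 in aggregate.
Group total = 68 + 367.20 = 435.20.

435.20 points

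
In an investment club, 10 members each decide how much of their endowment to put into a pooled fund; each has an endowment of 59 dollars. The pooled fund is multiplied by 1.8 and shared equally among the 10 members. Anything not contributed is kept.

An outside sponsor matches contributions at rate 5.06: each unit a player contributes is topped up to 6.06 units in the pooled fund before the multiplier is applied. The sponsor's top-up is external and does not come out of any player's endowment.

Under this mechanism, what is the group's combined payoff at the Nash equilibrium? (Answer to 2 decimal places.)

With the mechanism, a contributed unit returns 1.8 × 6.06 / 10 = 1.0908 per unit of net cost to the contributor — now above 1 — so contributing fully is weakly dominant for every player.
At the Nash equilibrium everyone contributes 59. Group total payoff = 1.8 × 6.06 × 590 = 6435.72.

6435.72 dollars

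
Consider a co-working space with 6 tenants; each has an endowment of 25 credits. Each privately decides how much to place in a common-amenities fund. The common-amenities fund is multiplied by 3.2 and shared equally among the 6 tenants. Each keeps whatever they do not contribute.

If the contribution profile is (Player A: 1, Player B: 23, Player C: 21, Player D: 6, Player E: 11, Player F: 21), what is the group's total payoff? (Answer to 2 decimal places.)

332.60 credits

Total contributed: 1 + 23 + 21 + 6 + 11 + 21 = 83; total kept: 6 × 25 − 83 = 67.
The common-amenities fund pays out 3.2 × 83 = 265.60 in aggregate.
Group total = 67 + 265.60 = 332.60.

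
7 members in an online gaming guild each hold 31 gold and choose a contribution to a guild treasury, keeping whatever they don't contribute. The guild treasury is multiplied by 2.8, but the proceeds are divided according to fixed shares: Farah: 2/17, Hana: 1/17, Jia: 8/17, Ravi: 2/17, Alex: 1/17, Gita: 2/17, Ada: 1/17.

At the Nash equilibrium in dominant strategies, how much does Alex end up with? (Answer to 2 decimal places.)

A player with share s gets back 2.8·s per unit contributed, so full contribution is dominant for anyone with s > 1/2.8 = 0.3571 and zero contribution is dominant for anyone below.
Jia alone (share 8/17) is above the threshold, contributing 31; the remaining 6 contribute 0. Total contributed: 31.
Alex keeps 31 and receives 2.8 × 31 × 1/17 = 5.11 from the guild treasury, for a payoff of 36.11.

36.11 gold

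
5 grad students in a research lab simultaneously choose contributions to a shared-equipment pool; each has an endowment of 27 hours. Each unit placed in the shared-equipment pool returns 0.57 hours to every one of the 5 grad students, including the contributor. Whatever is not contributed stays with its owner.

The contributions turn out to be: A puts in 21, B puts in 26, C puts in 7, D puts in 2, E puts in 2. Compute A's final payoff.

Total contributed: 21 + 26 + 7 + 2 + 2 = 58.
Each receives 0.57 × 58 = 33.06 from the shared-equipment pool.
A keeps 27 − 21 = 6, so A's payoff is 6 + 33.06 = 39.06.

39.06 hours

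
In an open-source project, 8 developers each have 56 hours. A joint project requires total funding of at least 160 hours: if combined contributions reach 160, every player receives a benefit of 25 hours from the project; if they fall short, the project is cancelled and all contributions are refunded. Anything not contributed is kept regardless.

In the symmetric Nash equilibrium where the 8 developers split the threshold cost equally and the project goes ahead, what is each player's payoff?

61 hours

Equal share of the threshold: 160/8 = 20.
At this profile no one gains by cutting their contribution: any cut drops the total below 160, the project is cancelled, contributions are refunded, and the deviator ends with 56, which is less than 56 − 20 + 25 = 61. Contributing more than 20 just wastes the excess. So contributing exactly 20 is a best response.
Each player's payoff: 56 − 20 + 25 = 61.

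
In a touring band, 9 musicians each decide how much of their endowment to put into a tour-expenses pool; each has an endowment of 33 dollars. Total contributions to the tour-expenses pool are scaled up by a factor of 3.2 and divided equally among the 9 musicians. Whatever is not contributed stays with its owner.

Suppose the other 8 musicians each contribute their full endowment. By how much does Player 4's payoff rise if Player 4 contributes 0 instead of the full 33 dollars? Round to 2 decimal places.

Switching from a contribution of 33 to 0 lets Player 4 keep an extra 33 dollars, but lowers the tour-expenses pool by 33, which costs Player 4 their own share of that drop: 3.2/9 × 33 = 11.73.
Net gain = 33 − 11.73 = 21.27. The private return per contributed unit (0.3556) is below 1, so free-riding is indeed the best response regardless of what the others do.

21.27 dollars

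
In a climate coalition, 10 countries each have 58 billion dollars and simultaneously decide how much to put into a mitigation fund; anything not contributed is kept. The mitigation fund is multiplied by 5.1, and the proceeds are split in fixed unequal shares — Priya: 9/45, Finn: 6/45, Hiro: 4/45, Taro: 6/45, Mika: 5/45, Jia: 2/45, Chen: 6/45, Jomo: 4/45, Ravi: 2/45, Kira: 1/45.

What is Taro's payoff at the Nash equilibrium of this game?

97.44 billion dollars

For player j, contributing a unit is worthwhile iff 5.1 × (j's share) ≥ 1, i.e. iff j's share is at least 0.1961.
Priya alone (share 9/45) is above the threshold, contributing 58; the remaining 9 contribute 0. Total contributed: 58.
Taro keeps 58 and receives 5.1 × 58 × 6/45 = 39.44 from the mitigation fund, for a payoff of 97.44.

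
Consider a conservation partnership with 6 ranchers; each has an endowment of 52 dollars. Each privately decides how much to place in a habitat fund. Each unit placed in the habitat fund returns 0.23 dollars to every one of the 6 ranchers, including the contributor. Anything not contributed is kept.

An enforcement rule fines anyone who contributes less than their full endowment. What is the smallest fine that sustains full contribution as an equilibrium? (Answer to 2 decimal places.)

40.04 dollars

Given the others contribute fully, the best deviation is to contribute 0 (any partial contribution still incurs the fine and gives up units whose private return 0.23 is below 1).
Deviating from 52 to 0 saves 52 dollars but forfeits the deviator's share of the drop in the habitat fund: 0.23 × 52 = 11.96.
So the deviation gain is 52 − 11.96 = 40.04, and the fine must be at least 40.04 dollars to wipe it out.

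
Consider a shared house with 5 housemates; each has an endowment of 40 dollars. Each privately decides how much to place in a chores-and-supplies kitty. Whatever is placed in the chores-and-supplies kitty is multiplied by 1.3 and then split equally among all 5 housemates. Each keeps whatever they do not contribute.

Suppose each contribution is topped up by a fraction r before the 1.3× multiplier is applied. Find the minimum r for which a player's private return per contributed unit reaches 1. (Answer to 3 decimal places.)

2.846

With matching at rate r, one contributed unit becomes (1 + r) in the chores-and-supplies kitty and returns 1.3 × (1 + r) / 5 to the contributor.
Setting this equal to 1: 1 + r = 5/1.3 = 3.8462.
So the minimum matching rate is r = 3.8462 − 1 = 2.846.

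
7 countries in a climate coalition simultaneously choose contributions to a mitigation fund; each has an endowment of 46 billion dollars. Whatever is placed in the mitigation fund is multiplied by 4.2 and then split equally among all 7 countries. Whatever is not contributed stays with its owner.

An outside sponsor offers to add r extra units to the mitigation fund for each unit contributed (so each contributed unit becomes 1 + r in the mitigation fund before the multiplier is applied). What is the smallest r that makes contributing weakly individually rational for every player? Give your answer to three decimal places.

0.667

With matching at rate r, one contributed unit becomes (1 + r) in the mitigation fund and returns 4.2 × (1 + r) / 7 to the contributor.
Setting this equal to 1: 1 + r = 7/4.2 = 1.6667.
So the minimum matching rate is r = 1.6667 − 1 = 0.667.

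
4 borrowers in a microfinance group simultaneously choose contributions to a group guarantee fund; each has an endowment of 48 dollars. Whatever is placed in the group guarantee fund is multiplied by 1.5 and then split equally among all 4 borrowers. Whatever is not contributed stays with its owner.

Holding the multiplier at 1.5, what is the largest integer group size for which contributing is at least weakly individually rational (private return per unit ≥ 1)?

Private return per unit is 1.5/(group size), which is ≥ 1 whenever the group size is ≤ 1.5.
The largest such integer is 1.

1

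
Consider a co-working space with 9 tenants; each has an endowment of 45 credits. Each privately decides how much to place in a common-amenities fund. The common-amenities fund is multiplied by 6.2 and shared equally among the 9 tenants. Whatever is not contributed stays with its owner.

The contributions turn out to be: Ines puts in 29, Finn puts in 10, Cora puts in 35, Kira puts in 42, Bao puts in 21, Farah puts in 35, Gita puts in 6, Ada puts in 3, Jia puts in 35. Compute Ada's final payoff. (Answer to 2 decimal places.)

Total contributed: 29 + 10 + 35 + 42 + 21 + 35 + 6 + 3 + 35 = 216.
Each receives 6.2 × 216 / 9 = 148.80 from the common-amenities fund.
Ada keeps 45 − 3 = 42, so Ada's payoff is 42 + 148.80 = 190.80.

190.80 credits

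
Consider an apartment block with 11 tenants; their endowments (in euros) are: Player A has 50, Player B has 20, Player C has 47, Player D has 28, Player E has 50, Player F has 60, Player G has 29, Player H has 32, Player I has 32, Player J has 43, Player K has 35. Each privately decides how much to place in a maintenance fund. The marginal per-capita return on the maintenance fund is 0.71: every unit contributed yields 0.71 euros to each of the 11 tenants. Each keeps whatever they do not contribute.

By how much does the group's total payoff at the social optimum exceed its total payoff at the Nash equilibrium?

2901.06 euros

The private return per contributed unit is 0.71 < 1 for everyone, so the Nash equilibrium is zero contribution and the group total is Σ E_j = 50 + 20 + 47 + 28 + 50 + 60 + 29 + 32 + 32 + 43 + 35 = 426.
Each contributed unit returns 7.810 to the group, so the social optimum is full contribution by everyone: group total = 7.810 × 426 = 3327.06.
Efficiency loss = (7.810 − 1) × 426 = 2901.06.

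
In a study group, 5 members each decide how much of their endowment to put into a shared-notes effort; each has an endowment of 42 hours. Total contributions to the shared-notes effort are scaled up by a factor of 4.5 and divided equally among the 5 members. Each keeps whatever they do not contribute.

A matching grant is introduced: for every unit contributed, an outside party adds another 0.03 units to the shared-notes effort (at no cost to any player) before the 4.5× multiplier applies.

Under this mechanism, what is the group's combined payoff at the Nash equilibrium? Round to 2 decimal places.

Even with the mechanism, each unit contributed returns only 4.5 × 1.03 / 5 = 0.9270 per unit of net cost, so contributing nothing is still dominant.
At the Nash equilibrium no one contributes; group total payoff = 5 × 42 = 210.

210.00 hours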